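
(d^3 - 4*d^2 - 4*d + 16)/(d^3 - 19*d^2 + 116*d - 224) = (d^2 - 4)/(d^2 - 15*d + 56)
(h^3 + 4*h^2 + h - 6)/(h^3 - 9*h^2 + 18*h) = (h^3 + 4*h^2 + h - 6)/(h*(h^2 - 9*h + 18))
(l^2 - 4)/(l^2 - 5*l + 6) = (l + 2)/(l - 3)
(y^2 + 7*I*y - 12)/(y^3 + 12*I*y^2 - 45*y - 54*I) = (y + 4*I)/(y^2 + 9*I*y - 18)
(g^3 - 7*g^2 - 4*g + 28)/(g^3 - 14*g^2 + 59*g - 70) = (g + 2)/(g - 5)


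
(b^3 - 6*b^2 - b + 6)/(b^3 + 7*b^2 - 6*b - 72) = (b^3 - 6*b^2 - b + 6)/(b^3 + 7*b^2 - 6*b - 72)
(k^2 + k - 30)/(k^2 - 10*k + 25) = (k + 6)/(k - 5)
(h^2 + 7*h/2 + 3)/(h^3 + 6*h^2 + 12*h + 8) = (h + 3/2)/(h^2 + 4*h + 4)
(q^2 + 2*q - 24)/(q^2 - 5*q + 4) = (q + 6)/(q - 1)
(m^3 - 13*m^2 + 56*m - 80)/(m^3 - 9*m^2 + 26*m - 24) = (m^2 - 9*m + 20)/(m^2 - 5*m + 6)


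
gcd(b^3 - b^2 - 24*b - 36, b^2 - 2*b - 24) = b - 6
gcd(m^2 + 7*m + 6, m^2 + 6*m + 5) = m + 1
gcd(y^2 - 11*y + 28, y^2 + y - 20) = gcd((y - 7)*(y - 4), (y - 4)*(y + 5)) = y - 4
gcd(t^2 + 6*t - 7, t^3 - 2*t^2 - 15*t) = 1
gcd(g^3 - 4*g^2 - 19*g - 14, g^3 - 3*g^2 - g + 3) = g + 1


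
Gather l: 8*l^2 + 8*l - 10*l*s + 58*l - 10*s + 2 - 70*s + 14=8*l^2 + l*(66 - 10*s) - 80*s + 16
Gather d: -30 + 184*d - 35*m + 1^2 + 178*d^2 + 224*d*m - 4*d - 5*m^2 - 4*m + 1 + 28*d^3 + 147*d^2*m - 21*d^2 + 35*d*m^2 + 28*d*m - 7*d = 28*d^3 + d^2*(147*m + 157) + d*(35*m^2 + 252*m + 173) - 5*m^2 - 39*m - 28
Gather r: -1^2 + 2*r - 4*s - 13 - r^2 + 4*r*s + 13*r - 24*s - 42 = -r^2 + r*(4*s + 15) - 28*s - 56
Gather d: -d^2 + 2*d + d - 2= -d^2 + 3*d - 2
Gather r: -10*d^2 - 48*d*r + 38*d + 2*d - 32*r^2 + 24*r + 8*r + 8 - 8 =-10*d^2 + 40*d - 32*r^2 + r*(32 - 48*d)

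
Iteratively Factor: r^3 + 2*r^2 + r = (r + 1)*(r^2 + r) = r*(r + 1)*(r + 1)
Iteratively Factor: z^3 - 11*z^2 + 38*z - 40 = (z - 4)*(z^2 - 7*z + 10) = (z - 5)*(z - 4)*(z - 2)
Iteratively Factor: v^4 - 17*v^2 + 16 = (v + 4)*(v^3 - 4*v^2 - v + 4) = (v - 4)*(v + 4)*(v^2 - 1) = (v - 4)*(v + 1)*(v + 4)*(v - 1)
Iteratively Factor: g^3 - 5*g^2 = (g)*(g^2 - 5*g) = g*(g - 5)*(g)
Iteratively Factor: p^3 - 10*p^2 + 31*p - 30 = (p - 5)*(p^2 - 5*p + 6) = (p - 5)*(p - 2)*(p - 3)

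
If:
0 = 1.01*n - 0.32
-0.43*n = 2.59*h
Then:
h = -0.05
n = 0.32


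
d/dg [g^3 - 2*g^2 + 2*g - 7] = 3*g^2 - 4*g + 2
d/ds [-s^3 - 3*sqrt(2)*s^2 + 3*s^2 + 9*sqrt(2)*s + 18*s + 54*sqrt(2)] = -3*s^2 - 6*sqrt(2)*s + 6*s + 9*sqrt(2) + 18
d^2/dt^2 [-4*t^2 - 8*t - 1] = -8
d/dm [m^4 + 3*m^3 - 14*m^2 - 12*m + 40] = 4*m^3 + 9*m^2 - 28*m - 12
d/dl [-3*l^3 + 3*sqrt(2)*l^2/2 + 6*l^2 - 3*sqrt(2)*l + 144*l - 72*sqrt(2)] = -9*l^2 + 3*sqrt(2)*l + 12*l - 3*sqrt(2) + 144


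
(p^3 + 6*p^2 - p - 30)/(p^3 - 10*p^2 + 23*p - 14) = (p^2 + 8*p + 15)/(p^2 - 8*p + 7)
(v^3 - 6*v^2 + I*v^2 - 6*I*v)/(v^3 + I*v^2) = (v - 6)/v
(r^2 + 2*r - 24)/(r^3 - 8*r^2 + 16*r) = (r + 6)/(r*(r - 4))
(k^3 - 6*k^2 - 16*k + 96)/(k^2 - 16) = k - 6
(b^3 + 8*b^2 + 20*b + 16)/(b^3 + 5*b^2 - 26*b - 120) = (b^2 + 4*b + 4)/(b^2 + b - 30)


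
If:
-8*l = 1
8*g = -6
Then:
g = -3/4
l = -1/8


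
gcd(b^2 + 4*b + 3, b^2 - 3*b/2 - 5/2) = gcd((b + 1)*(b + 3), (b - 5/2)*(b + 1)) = b + 1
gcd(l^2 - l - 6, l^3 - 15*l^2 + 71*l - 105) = l - 3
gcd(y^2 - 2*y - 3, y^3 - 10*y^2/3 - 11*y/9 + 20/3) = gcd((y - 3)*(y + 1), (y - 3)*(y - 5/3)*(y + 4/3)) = y - 3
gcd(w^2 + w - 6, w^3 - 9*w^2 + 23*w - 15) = 1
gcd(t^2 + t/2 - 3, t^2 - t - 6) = t + 2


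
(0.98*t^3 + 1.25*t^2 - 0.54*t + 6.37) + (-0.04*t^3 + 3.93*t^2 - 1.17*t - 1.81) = 0.94*t^3 + 5.18*t^2 - 1.71*t + 4.56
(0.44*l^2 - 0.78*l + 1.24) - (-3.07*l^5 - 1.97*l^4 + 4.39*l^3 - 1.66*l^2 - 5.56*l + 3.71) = 3.07*l^5 + 1.97*l^4 - 4.39*l^3 + 2.1*l^2 + 4.78*l - 2.47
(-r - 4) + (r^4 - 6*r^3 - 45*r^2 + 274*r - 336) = r^4 - 6*r^3 - 45*r^2 + 273*r - 340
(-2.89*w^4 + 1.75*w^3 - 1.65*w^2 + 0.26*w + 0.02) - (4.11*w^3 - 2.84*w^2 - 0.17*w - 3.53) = -2.89*w^4 - 2.36*w^3 + 1.19*w^2 + 0.43*w + 3.55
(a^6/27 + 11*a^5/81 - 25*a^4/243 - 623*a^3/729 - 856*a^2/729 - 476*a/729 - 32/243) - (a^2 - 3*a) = a^6/27 + 11*a^5/81 - 25*a^4/243 - 623*a^3/729 - 1585*a^2/729 + 1711*a/729 - 32/243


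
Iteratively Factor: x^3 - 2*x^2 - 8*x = (x)*(x^2 - 2*x - 8) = x*(x - 4)*(x + 2)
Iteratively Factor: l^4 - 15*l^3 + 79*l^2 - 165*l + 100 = (l - 1)*(l^3 - 14*l^2 + 65*l - 100) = (l - 5)*(l - 1)*(l^2 - 9*l + 20) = (l - 5)^2*(l - 1)*(l - 4)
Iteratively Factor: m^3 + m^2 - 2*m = (m + 2)*(m^2 - m) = (m - 1)*(m + 2)*(m)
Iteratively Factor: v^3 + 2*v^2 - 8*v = (v + 4)*(v^2 - 2*v) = v*(v + 4)*(v - 2)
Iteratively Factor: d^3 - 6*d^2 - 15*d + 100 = (d - 5)*(d^2 - d - 20) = (d - 5)^2*(d + 4)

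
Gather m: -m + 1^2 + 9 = 10 - m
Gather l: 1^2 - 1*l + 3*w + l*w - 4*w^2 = l*(w - 1) - 4*w^2 + 3*w + 1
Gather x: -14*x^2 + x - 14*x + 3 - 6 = -14*x^2 - 13*x - 3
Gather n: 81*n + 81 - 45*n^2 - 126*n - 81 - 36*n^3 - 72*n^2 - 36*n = -36*n^3 - 117*n^2 - 81*n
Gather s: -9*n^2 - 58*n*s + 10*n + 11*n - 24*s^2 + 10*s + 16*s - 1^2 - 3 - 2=-9*n^2 + 21*n - 24*s^2 + s*(26 - 58*n) - 6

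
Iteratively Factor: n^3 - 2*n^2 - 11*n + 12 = (n - 4)*(n^2 + 2*n - 3) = (n - 4)*(n - 1)*(n + 3)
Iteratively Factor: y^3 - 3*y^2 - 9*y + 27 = (y - 3)*(y^2 - 9) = (y - 3)^2*(y + 3)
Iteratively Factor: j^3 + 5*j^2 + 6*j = (j)*(j^2 + 5*j + 6) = j*(j + 2)*(j + 3)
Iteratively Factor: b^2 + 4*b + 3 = (b + 1)*(b + 3)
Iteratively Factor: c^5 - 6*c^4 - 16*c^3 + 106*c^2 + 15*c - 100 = (c + 4)*(c^4 - 10*c^3 + 24*c^2 + 10*c - 25) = (c - 5)*(c + 4)*(c^3 - 5*c^2 - c + 5) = (c - 5)*(c - 1)*(c + 4)*(c^2 - 4*c - 5) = (c - 5)*(c - 1)*(c + 1)*(c + 4)*(c - 5)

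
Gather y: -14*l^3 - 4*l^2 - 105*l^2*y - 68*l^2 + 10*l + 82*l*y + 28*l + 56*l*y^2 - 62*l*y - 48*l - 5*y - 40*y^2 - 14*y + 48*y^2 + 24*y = -14*l^3 - 72*l^2 - 10*l + y^2*(56*l + 8) + y*(-105*l^2 + 20*l + 5)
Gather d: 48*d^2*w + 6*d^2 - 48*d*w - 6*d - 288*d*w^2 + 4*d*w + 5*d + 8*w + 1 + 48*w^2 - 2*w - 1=d^2*(48*w + 6) + d*(-288*w^2 - 44*w - 1) + 48*w^2 + 6*w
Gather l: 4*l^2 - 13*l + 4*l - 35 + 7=4*l^2 - 9*l - 28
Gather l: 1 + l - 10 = l - 9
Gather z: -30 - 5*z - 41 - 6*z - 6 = -11*z - 77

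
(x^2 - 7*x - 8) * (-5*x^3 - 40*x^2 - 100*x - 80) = -5*x^5 - 5*x^4 + 220*x^3 + 940*x^2 + 1360*x + 640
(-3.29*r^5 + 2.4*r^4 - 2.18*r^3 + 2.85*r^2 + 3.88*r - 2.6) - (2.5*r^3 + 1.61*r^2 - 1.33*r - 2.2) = -3.29*r^5 + 2.4*r^4 - 4.68*r^3 + 1.24*r^2 + 5.21*r - 0.4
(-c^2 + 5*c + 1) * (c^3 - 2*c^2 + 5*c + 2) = -c^5 + 7*c^4 - 14*c^3 + 21*c^2 + 15*c + 2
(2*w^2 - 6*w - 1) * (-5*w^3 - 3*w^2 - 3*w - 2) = -10*w^5 + 24*w^4 + 17*w^3 + 17*w^2 + 15*w + 2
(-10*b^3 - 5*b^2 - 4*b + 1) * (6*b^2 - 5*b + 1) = -60*b^5 + 20*b^4 - 9*b^3 + 21*b^2 - 9*b + 1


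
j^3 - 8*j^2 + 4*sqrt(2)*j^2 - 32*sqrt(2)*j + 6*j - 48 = (j - 8)*(j + sqrt(2))*(j + 3*sqrt(2))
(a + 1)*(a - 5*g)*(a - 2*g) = a^3 - 7*a^2*g + a^2 + 10*a*g^2 - 7*a*g + 10*g^2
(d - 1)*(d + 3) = d^2 + 2*d - 3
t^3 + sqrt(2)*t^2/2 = t^2*(t + sqrt(2)/2)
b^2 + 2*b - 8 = (b - 2)*(b + 4)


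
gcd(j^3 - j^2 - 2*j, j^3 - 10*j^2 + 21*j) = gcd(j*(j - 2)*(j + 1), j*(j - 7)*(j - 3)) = j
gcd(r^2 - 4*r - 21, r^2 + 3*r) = r + 3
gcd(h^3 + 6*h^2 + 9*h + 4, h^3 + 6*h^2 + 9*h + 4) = h^3 + 6*h^2 + 9*h + 4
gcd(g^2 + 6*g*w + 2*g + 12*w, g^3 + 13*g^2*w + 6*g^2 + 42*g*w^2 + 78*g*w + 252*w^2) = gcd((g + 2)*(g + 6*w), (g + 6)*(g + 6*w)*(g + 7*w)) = g + 6*w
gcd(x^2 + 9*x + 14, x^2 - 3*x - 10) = x + 2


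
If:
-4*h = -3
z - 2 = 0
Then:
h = 3/4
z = 2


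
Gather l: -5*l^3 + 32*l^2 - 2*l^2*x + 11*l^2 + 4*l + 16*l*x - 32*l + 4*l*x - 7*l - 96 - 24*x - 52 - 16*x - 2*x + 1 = -5*l^3 + l^2*(43 - 2*x) + l*(20*x - 35) - 42*x - 147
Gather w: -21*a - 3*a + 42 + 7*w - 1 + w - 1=-24*a + 8*w + 40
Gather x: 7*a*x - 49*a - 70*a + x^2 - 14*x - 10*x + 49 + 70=-119*a + x^2 + x*(7*a - 24) + 119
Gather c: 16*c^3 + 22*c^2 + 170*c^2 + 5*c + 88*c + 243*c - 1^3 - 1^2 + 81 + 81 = 16*c^3 + 192*c^2 + 336*c + 160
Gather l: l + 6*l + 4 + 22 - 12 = 7*l + 14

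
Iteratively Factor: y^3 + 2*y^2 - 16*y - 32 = (y + 4)*(y^2 - 2*y - 8) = (y + 2)*(y + 4)*(y - 4)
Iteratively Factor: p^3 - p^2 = (p)*(p^2 - p) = p*(p - 1)*(p)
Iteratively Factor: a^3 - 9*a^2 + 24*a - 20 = (a - 5)*(a^2 - 4*a + 4) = (a - 5)*(a - 2)*(a - 2)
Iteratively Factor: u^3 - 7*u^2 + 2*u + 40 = (u + 2)*(u^2 - 9*u + 20) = (u - 4)*(u + 2)*(u - 5)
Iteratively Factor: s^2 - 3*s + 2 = (s - 1)*(s - 2)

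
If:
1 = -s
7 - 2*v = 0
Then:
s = -1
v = 7/2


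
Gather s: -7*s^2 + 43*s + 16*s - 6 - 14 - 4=-7*s^2 + 59*s - 24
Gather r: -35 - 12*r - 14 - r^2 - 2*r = -r^2 - 14*r - 49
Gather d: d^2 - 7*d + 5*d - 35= d^2 - 2*d - 35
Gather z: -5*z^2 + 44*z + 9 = -5*z^2 + 44*z + 9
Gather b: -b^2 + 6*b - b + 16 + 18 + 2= -b^2 + 5*b + 36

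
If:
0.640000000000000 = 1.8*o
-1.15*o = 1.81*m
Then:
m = -0.23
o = 0.36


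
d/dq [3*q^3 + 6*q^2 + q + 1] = 9*q^2 + 12*q + 1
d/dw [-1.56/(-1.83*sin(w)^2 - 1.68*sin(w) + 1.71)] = -(5.7096*sin(w) + 2.6208)*cos(w)/(1.83*sin(w)^2 + 1.68*sin(w) - 1.71)^2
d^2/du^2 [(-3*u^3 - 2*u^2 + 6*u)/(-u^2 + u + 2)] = 10*(u^3 + 6*u^2 + 4)/(u^6 - 3*u^5 - 3*u^4 + 11*u^3 + 6*u^2 - 12*u - 8)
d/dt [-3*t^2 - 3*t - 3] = -6*t - 3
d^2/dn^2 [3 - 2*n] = 0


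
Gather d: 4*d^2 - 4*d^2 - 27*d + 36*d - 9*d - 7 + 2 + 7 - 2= 0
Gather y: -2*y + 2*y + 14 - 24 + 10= 0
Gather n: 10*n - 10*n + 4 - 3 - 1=0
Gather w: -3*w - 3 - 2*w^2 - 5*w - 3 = -2*w^2 - 8*w - 6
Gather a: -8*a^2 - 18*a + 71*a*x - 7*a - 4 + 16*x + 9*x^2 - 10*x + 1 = -8*a^2 + a*(71*x - 25) + 9*x^2 + 6*x - 3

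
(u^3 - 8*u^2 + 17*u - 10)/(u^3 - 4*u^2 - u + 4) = (u^2 - 7*u + 10)/(u^2 - 3*u - 4)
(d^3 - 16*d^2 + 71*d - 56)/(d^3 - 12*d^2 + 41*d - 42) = (d^2 - 9*d + 8)/(d^2 - 5*d + 6)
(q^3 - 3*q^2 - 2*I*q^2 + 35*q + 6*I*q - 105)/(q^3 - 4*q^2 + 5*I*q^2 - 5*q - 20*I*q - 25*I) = (q^2 - q*(3 + 7*I) + 21*I)/(q^2 - 4*q - 5)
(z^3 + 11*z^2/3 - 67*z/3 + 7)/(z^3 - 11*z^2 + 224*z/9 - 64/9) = 3*(z^2 + 4*z - 21)/(3*z^2 - 32*z + 64)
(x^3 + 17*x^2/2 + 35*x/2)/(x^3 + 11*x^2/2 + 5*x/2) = (2*x + 7)/(2*x + 1)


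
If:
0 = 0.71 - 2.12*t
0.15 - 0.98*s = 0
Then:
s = 0.15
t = 0.33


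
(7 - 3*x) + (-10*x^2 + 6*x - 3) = -10*x^2 + 3*x + 4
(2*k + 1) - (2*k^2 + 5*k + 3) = -2*k^2 - 3*k - 2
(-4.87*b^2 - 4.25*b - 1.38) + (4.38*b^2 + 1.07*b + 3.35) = -0.49*b^2 - 3.18*b + 1.97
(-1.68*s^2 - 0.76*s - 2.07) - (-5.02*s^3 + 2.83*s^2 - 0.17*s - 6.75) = 5.02*s^3 - 4.51*s^2 - 0.59*s + 4.68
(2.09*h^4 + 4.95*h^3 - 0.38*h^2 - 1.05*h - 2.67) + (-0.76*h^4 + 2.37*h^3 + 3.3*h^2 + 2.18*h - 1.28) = 1.33*h^4 + 7.32*h^3 + 2.92*h^2 + 1.13*h - 3.95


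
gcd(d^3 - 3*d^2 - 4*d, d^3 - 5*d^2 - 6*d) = d^2 + d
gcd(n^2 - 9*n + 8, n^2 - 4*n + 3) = n - 1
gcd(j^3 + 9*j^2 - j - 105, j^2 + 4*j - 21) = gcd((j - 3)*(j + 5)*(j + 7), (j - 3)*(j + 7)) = j^2 + 4*j - 21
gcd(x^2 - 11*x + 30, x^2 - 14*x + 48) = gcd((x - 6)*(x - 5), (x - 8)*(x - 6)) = x - 6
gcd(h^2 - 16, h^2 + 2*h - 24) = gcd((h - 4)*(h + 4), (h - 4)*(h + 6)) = h - 4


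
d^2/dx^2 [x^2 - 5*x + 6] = 2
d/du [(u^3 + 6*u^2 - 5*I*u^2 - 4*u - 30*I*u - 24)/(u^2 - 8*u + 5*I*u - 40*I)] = (u^4 + u^3*(-16 + 10*I) + u^2*(-19 - 20*I) + u*(-352 - 480*I) - 1392 + 280*I)/(u^4 + u^3*(-16 + 10*I) + u^2*(39 - 160*I) + u*(400 + 640*I) - 1600)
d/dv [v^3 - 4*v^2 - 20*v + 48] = 3*v^2 - 8*v - 20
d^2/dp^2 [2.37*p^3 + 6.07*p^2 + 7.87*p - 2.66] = 14.22*p + 12.14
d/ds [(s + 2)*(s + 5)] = 2*s + 7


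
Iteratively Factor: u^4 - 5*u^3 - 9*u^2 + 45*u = (u)*(u^3 - 5*u^2 - 9*u + 45) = u*(u - 3)*(u^2 - 2*u - 15) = u*(u - 3)*(u + 3)*(u - 5)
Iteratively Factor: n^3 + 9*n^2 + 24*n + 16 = (n + 4)*(n^2 + 5*n + 4) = (n + 4)^2*(n + 1)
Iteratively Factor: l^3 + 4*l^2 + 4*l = (l + 2)*(l^2 + 2*l) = (l + 2)^2*(l)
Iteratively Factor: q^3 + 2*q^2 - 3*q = (q + 3)*(q^2 - q) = q*(q + 3)*(q - 1)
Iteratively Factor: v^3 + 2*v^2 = (v)*(v^2 + 2*v) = v*(v + 2)*(v)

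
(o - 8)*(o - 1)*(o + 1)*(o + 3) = o^4 - 5*o^3 - 25*o^2 + 5*o + 24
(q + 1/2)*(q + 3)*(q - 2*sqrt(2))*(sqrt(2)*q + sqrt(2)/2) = sqrt(2)*q^4 - 4*q^3 + 4*sqrt(2)*q^3 - 16*q^2 + 13*sqrt(2)*q^2/4 - 13*q + 3*sqrt(2)*q/4 - 3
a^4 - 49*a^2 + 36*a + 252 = (a - 6)*(a - 3)*(a + 2)*(a + 7)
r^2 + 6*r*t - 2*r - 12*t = (r - 2)*(r + 6*t)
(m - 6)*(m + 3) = m^2 - 3*m - 18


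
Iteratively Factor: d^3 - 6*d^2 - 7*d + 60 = (d + 3)*(d^2 - 9*d + 20) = (d - 5)*(d + 3)*(d - 4)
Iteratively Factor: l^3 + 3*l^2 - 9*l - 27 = (l - 3)*(l^2 + 6*l + 9) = (l - 3)*(l + 3)*(l + 3)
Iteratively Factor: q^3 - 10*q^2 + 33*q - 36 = (q - 4)*(q^2 - 6*q + 9) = (q - 4)*(q - 3)*(q - 3)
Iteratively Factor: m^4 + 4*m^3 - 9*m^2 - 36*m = (m - 3)*(m^3 + 7*m^2 + 12*m) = m*(m - 3)*(m^2 + 7*m + 12) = m*(m - 3)*(m + 4)*(m + 3)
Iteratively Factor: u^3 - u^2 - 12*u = (u)*(u^2 - u - 12) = u*(u - 4)*(u + 3)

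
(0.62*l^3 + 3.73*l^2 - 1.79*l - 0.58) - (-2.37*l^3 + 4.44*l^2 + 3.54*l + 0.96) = 2.99*l^3 - 0.71*l^2 - 5.33*l - 1.54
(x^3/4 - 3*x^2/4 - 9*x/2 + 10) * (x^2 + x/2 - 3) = x^5/4 - 5*x^4/8 - 45*x^3/8 + 10*x^2 + 37*x/2 - 30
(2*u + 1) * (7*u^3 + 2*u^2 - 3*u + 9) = 14*u^4 + 11*u^3 - 4*u^2 + 15*u + 9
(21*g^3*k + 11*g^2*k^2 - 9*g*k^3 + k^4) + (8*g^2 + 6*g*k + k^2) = 21*g^3*k + 11*g^2*k^2 + 8*g^2 - 9*g*k^3 + 6*g*k + k^4 + k^2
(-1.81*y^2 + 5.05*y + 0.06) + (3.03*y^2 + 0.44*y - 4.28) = 1.22*y^2 + 5.49*y - 4.22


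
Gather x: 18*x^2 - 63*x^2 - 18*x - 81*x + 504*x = -45*x^2 + 405*x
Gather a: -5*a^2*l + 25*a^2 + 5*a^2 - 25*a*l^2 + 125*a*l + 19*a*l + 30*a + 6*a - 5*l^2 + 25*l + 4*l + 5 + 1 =a^2*(30 - 5*l) + a*(-25*l^2 + 144*l + 36) - 5*l^2 + 29*l + 6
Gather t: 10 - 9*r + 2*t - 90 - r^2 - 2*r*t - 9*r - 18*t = -r^2 - 18*r + t*(-2*r - 16) - 80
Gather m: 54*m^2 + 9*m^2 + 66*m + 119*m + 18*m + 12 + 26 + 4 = 63*m^2 + 203*m + 42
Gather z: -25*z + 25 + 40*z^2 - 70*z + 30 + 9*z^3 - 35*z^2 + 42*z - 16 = 9*z^3 + 5*z^2 - 53*z + 39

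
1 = 1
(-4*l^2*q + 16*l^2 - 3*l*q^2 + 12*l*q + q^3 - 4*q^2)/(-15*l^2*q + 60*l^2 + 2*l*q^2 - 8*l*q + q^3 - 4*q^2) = (-4*l^2 - 3*l*q + q^2)/(-15*l^2 + 2*l*q + q^2)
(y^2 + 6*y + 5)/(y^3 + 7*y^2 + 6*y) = (y + 5)/(y*(y + 6))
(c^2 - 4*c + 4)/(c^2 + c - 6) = (c - 2)/(c + 3)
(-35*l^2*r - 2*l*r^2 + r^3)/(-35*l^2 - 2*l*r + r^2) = r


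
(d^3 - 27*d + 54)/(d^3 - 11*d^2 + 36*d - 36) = (d^2 + 3*d - 18)/(d^2 - 8*d + 12)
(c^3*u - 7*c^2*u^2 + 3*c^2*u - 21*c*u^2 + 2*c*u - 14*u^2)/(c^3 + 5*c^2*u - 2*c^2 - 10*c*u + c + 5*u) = u*(c^3 - 7*c^2*u + 3*c^2 - 21*c*u + 2*c - 14*u)/(c^3 + 5*c^2*u - 2*c^2 - 10*c*u + c + 5*u)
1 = 1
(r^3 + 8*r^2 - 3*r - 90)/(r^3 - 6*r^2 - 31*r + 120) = (r + 6)/(r - 8)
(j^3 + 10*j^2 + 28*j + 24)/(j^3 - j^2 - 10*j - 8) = (j^2 + 8*j + 12)/(j^2 - 3*j - 4)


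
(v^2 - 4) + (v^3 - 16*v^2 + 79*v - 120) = v^3 - 15*v^2 + 79*v - 124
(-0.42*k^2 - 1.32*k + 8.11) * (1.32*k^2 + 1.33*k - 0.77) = -0.5544*k^4 - 2.301*k^3 + 9.273*k^2 + 11.8027*k - 6.2447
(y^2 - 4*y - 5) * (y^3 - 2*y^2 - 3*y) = y^5 - 6*y^4 + 22*y^2 + 15*y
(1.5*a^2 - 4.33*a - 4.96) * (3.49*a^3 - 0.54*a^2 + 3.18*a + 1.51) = 5.235*a^5 - 15.9217*a^4 - 10.2022*a^3 - 8.826*a^2 - 22.3111*a - 7.4896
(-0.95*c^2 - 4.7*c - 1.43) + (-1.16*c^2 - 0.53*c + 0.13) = -2.11*c^2 - 5.23*c - 1.3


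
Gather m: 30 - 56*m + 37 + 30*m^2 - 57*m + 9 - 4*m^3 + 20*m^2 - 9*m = -4*m^3 + 50*m^2 - 122*m + 76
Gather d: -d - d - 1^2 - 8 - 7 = -2*d - 16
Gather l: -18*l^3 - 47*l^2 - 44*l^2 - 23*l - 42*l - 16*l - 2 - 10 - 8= -18*l^3 - 91*l^2 - 81*l - 20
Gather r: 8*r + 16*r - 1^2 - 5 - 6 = 24*r - 12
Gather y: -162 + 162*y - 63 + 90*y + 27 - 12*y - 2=240*y - 200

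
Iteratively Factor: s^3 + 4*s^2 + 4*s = (s)*(s^2 + 4*s + 4) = s*(s + 2)*(s + 2)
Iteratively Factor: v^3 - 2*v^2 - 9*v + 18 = (v + 3)*(v^2 - 5*v + 6) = (v - 2)*(v + 3)*(v - 3)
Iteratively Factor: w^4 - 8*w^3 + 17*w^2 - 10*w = (w - 1)*(w^3 - 7*w^2 + 10*w) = (w - 5)*(w - 1)*(w^2 - 2*w) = w*(w - 5)*(w - 1)*(w - 2)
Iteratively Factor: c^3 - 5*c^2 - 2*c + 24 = (c - 3)*(c^2 - 2*c - 8) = (c - 3)*(c + 2)*(c - 4)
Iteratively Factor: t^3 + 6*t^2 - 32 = (t - 2)*(t^2 + 8*t + 16) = (t - 2)*(t + 4)*(t + 4)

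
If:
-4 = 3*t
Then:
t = -4/3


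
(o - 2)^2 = o^2 - 4*o + 4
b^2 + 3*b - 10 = (b - 2)*(b + 5)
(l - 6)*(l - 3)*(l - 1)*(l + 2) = l^4 - 8*l^3 + 7*l^2 + 36*l - 36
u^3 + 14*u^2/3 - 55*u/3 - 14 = (u - 3)*(u + 2/3)*(u + 7)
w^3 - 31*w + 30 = (w - 5)*(w - 1)*(w + 6)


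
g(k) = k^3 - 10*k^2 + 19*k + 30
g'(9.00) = 82.00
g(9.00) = 120.00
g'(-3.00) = 106.00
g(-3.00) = -144.00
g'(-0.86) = 38.42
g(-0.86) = 5.63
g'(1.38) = -2.89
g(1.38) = 39.80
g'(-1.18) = 46.78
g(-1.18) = -7.99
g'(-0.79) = 36.67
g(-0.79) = 8.26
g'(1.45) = -3.69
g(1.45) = 39.57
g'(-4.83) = 185.59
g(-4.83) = -407.74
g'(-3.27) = 116.48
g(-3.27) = -174.02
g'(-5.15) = 201.57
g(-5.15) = -469.67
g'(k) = 3*k^2 - 20*k + 19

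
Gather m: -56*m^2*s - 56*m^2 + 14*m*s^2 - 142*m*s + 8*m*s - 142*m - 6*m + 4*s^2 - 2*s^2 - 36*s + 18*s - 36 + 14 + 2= m^2*(-56*s - 56) + m*(14*s^2 - 134*s - 148) + 2*s^2 - 18*s - 20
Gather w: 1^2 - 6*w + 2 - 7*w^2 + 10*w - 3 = -7*w^2 + 4*w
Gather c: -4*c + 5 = 5 - 4*c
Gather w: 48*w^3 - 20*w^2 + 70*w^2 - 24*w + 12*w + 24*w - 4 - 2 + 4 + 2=48*w^3 + 50*w^2 + 12*w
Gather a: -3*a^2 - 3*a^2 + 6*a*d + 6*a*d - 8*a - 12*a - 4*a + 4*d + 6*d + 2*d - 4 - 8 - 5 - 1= -6*a^2 + a*(12*d - 24) + 12*d - 18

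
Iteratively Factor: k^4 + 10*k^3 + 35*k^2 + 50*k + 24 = (k + 4)*(k^3 + 6*k^2 + 11*k + 6) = (k + 1)*(k + 4)*(k^2 + 5*k + 6) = (k + 1)*(k + 2)*(k + 4)*(k + 3)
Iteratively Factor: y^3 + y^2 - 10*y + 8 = (y - 1)*(y^2 + 2*y - 8) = (y - 1)*(y + 4)*(y - 2)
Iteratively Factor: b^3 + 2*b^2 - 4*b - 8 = (b - 2)*(b^2 + 4*b + 4) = (b - 2)*(b + 2)*(b + 2)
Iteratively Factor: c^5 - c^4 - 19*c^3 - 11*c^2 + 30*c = (c)*(c^4 - c^3 - 19*c^2 - 11*c + 30) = c*(c + 2)*(c^3 - 3*c^2 - 13*c + 15) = c*(c - 1)*(c + 2)*(c^2 - 2*c - 15) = c*(c - 1)*(c + 2)*(c + 3)*(c - 5)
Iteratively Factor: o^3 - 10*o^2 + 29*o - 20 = (o - 4)*(o^2 - 6*o + 5) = (o - 5)*(o - 4)*(o - 1)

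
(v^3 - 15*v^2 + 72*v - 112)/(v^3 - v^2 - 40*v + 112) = (v - 7)/(v + 7)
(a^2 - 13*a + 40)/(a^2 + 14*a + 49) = (a^2 - 13*a + 40)/(a^2 + 14*a + 49)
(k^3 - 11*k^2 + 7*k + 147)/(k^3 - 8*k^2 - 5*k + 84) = (k - 7)/(k - 4)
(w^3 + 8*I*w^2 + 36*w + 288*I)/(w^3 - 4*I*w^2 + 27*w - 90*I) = (w^2 + 14*I*w - 48)/(w^2 + 2*I*w + 15)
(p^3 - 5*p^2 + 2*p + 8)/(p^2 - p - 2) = p - 4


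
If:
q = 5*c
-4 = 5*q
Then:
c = -4/25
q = -4/5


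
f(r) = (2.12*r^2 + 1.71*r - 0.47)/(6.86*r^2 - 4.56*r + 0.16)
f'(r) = (4.56 - 13.72*r)*(2.12*r^2 + 1.71*r - 0.47)/(6.86*r^2 - 4.56*r + 0.16)^2 + (4.24*r + 1.71)/(6.86*r^2 - 4.56*r + 0.16) = (-21.3978*r^2 + 7.1268*r - 1.8696)/(47.0596*r^4 - 62.5632*r^3 + 22.9888*r^2 - 1.4592*r + 0.0256)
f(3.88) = 0.44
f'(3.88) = -0.04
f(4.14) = 0.43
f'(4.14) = -0.03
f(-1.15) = 0.03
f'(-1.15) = -0.18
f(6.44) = 0.39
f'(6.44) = -0.01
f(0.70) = 5.36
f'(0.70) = -67.88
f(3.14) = 0.48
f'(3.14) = -0.07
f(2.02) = 0.61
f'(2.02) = -0.21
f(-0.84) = -0.05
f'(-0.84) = -0.29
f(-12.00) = 0.27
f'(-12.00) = -0.00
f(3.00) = 0.49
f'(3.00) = -0.07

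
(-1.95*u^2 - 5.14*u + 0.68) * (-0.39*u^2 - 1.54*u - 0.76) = 0.7605*u^4 + 5.0076*u^3 + 9.1324*u^2 + 2.8592*u - 0.5168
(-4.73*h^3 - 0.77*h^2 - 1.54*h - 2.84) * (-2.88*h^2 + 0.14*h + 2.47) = 13.6224*h^5 + 1.5554*h^4 - 7.3557*h^3 + 6.0617*h^2 - 4.2014*h - 7.0148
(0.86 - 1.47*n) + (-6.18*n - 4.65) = -7.65*n - 3.79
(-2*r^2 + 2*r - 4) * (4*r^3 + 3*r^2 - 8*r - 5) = -8*r^5 + 2*r^4 + 6*r^3 - 18*r^2 + 22*r + 20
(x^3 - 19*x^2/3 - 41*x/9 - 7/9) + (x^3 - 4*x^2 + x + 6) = 2*x^3 - 31*x^2/3 - 32*x/9 + 47/9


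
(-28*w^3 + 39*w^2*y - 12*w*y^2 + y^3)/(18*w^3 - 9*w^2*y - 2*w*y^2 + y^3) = (-28*w^3 + 39*w^2*y - 12*w*y^2 + y^3)/(18*w^3 - 9*w^2*y - 2*w*y^2 + y^3)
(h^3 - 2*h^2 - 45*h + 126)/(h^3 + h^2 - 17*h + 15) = (h^2 + h - 42)/(h^2 + 4*h - 5)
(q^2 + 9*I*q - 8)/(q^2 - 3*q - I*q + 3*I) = (q^2 + 9*I*q - 8)/(q^2 - 3*q - I*q + 3*I)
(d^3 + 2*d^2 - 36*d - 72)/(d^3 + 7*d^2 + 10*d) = (d^2 - 36)/(d*(d + 5))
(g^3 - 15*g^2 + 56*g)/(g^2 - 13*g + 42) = g*(g - 8)/(g - 6)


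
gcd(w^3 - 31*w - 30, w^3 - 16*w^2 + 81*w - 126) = w - 6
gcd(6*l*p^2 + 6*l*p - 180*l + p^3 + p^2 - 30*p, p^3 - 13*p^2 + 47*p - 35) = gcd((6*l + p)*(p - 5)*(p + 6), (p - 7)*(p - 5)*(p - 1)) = p - 5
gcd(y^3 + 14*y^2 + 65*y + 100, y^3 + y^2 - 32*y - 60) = y + 5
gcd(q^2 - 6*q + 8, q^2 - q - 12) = q - 4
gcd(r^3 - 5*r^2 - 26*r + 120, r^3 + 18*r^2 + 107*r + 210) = r + 5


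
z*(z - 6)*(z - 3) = z^3 - 9*z^2 + 18*z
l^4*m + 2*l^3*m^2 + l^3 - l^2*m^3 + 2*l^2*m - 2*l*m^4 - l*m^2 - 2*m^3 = (l - m)*(l + m)*(l + 2*m)*(l*m + 1)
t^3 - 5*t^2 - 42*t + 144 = (t - 8)*(t - 3)*(t + 6)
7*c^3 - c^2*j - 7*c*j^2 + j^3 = (-7*c + j)*(-c + j)*(c + j)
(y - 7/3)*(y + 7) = y^2 + 14*y/3 - 49/3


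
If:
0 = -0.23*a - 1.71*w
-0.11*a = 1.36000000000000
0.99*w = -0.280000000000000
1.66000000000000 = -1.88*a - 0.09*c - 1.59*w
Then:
No Solution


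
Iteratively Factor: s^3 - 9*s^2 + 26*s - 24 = (s - 2)*(s^2 - 7*s + 12) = (s - 4)*(s - 2)*(s - 3)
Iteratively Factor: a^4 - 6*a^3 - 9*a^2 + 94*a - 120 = (a - 2)*(a^3 - 4*a^2 - 17*a + 60) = (a - 3)*(a - 2)*(a^2 - a - 20) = (a - 3)*(a - 2)*(a + 4)*(a - 5)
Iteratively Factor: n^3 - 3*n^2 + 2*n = (n - 2)*(n^2 - n) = n*(n - 2)*(n - 1)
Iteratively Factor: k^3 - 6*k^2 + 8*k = (k - 4)*(k^2 - 2*k) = k*(k - 4)*(k - 2)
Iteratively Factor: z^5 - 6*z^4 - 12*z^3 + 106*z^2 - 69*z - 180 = (z + 4)*(z^4 - 10*z^3 + 28*z^2 - 6*z - 45) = (z - 3)*(z + 4)*(z^3 - 7*z^2 + 7*z + 15) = (z - 3)^2*(z + 4)*(z^2 - 4*z - 5) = (z - 3)^2*(z + 1)*(z + 4)*(z - 5)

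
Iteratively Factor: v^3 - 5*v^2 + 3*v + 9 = (v - 3)*(v^2 - 2*v - 3) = (v - 3)*(v + 1)*(v - 3)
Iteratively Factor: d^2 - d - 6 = (d + 2)*(d - 3)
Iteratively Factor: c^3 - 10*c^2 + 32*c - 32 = (c - 4)*(c^2 - 6*c + 8) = (c - 4)*(c - 2)*(c - 4)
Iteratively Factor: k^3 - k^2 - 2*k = (k + 1)*(k^2 - 2*k) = (k - 2)*(k + 1)*(k)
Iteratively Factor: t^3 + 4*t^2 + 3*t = (t + 3)*(t^2 + t) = t*(t + 3)*(t + 1)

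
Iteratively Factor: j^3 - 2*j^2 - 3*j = (j - 3)*(j^2 + j) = j*(j - 3)*(j + 1)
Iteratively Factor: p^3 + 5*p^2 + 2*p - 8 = (p + 4)*(p^2 + p - 2) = (p - 1)*(p + 4)*(p + 2)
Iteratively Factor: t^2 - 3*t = (t - 3)*(t)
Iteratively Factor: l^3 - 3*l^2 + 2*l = (l)*(l^2 - 3*l + 2) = l*(l - 2)*(l - 1)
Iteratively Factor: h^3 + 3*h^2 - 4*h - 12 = (h + 3)*(h^2 - 4) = (h - 2)*(h + 3)*(h + 2)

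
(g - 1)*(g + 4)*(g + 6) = g^3 + 9*g^2 + 14*g - 24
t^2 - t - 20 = (t - 5)*(t + 4)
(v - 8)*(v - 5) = v^2 - 13*v + 40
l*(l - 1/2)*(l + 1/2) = l^3 - l/4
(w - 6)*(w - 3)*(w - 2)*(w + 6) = w^4 - 5*w^3 - 30*w^2 + 180*w - 216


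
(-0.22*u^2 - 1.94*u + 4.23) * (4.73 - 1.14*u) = 0.2508*u^3 + 1.171*u^2 - 13.9984*u + 20.0079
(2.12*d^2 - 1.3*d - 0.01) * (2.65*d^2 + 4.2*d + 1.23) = 5.618*d^4 + 5.459*d^3 - 2.8789*d^2 - 1.641*d - 0.0123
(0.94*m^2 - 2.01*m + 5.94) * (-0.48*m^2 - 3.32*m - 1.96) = -0.4512*m^4 - 2.156*m^3 + 1.9796*m^2 - 15.7812*m - 11.6424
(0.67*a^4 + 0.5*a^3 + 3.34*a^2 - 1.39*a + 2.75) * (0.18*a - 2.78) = 0.1206*a^5 - 1.7726*a^4 - 0.7888*a^3 - 9.5354*a^2 + 4.3592*a - 7.645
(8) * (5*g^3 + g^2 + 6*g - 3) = 40*g^3 + 8*g^2 + 48*g - 24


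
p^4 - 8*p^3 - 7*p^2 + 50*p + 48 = (p - 8)*(p - 3)*(p + 1)*(p + 2)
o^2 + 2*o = o*(o + 2)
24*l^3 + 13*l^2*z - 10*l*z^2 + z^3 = (-8*l + z)*(-3*l + z)*(l + z)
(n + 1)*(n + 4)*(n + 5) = n^3 + 10*n^2 + 29*n + 20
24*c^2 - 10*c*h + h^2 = (-6*c + h)*(-4*c + h)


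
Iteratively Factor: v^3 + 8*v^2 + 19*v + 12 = (v + 4)*(v^2 + 4*v + 3) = (v + 3)*(v + 4)*(v + 1)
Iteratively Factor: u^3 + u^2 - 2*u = (u - 1)*(u^2 + 2*u) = (u - 1)*(u + 2)*(u)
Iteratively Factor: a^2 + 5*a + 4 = (a + 4)*(a + 1)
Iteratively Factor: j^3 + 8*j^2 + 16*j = (j + 4)*(j^2 + 4*j) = j*(j + 4)*(j + 4)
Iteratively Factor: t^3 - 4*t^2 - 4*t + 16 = (t + 2)*(t^2 - 6*t + 8) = (t - 4)*(t + 2)*(t - 2)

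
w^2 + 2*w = w*(w + 2)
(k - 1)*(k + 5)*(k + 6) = k^3 + 10*k^2 + 19*k - 30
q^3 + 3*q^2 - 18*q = q*(q - 3)*(q + 6)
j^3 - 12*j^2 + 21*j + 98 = (j - 7)^2*(j + 2)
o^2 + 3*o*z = o*(o + 3*z)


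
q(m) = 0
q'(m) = 0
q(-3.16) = 0.00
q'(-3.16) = 0.00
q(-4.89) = 0.00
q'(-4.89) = 0.00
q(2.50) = 0.00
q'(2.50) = 0.00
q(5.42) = 0.00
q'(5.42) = 0.00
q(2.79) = 0.00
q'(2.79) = 0.00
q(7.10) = 0.00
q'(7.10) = 0.00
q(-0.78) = 0.00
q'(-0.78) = 0.00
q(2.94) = 0.00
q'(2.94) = 0.00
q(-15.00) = 0.00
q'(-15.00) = 0.00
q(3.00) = 0.00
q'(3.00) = 0.00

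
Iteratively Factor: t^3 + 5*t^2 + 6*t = (t)*(t^2 + 5*t + 6) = t*(t + 2)*(t + 3)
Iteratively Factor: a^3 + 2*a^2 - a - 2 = (a + 1)*(a^2 + a - 2) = (a - 1)*(a + 1)*(a + 2)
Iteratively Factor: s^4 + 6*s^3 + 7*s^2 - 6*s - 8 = (s - 1)*(s^3 + 7*s^2 + 14*s + 8) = (s - 1)*(s + 2)*(s^2 + 5*s + 4) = (s - 1)*(s + 1)*(s + 2)*(s + 4)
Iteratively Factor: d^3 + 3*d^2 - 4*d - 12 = (d + 2)*(d^2 + d - 6) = (d + 2)*(d + 3)*(d - 2)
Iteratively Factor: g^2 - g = (g - 1)*(g)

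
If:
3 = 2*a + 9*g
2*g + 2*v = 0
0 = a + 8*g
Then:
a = 24/7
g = -3/7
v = 3/7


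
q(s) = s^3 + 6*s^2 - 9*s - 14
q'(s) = 3*s^2 + 12*s - 9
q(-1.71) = 13.93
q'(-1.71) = -20.75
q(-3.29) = 44.94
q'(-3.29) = -16.01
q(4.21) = 129.07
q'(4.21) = 94.69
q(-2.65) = 33.38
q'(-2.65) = -19.73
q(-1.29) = 5.45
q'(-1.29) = -19.49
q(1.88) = -3.07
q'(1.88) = 24.16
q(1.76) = -5.80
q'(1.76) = 21.41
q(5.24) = 247.46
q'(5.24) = 136.25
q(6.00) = 364.00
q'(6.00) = 171.00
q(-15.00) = -1904.00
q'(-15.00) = 486.00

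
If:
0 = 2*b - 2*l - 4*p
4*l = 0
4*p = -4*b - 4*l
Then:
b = 0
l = 0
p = 0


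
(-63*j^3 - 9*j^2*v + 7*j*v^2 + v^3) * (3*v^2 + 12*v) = -189*j^3*v^2 - 756*j^3*v - 27*j^2*v^3 - 108*j^2*v^2 + 21*j*v^4 + 84*j*v^3 + 3*v^5 + 12*v^4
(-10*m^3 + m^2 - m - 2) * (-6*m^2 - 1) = 60*m^5 - 6*m^4 + 16*m^3 + 11*m^2 + m + 2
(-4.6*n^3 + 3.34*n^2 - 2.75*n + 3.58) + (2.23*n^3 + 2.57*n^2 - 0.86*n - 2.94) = -2.37*n^3 + 5.91*n^2 - 3.61*n + 0.64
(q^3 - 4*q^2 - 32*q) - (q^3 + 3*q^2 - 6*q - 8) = -7*q^2 - 26*q + 8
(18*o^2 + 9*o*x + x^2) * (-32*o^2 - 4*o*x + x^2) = -576*o^4 - 360*o^3*x - 50*o^2*x^2 + 5*o*x^3 + x^4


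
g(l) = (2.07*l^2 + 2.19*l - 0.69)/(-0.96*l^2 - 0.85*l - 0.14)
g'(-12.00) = 0.00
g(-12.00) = -2.12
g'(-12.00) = 0.00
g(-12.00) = -2.12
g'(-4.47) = 0.06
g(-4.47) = -1.99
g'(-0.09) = -141.51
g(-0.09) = 12.21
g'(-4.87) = 0.05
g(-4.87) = -2.01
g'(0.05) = -28.88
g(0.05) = 3.11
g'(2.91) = -0.03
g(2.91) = -2.16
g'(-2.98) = 0.21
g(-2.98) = -1.82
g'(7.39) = 0.00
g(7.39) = -2.18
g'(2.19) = -0.08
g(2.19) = -2.12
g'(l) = (1.92*l + 0.85)*(2.07*l^2 + 2.19*l - 0.69)/(-0.96*l^2 - 0.85*l - 0.14)^2 + (4.14*l + 2.19)/(-0.96*l^2 - 0.85*l - 0.14) = (0.3429*l^2 - 1.9044*l - 0.8931)/(0.9216*l^4 + 1.632*l^3 + 0.9913*l^2 + 0.238*l + 0.0196)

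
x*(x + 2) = x^2 + 2*x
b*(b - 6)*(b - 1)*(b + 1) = b^4 - 6*b^3 - b^2 + 6*b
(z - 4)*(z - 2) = z^2 - 6*z + 8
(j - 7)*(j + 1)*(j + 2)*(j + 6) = j^4 + 2*j^3 - 43*j^2 - 128*j - 84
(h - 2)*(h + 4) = h^2 + 2*h - 8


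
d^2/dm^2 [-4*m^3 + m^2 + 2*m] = 2 - 24*m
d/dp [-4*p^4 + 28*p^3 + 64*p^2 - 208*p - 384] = -16*p^3 + 84*p^2 + 128*p - 208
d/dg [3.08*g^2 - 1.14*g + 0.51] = 6.16*g - 1.14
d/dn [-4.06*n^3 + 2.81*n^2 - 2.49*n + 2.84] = -12.18*n^2 + 5.62*n - 2.49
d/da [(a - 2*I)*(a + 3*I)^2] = (a + 3*I)*(3*a - I)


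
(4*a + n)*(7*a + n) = 28*a^2 + 11*a*n + n^2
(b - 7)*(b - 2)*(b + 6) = b^3 - 3*b^2 - 40*b + 84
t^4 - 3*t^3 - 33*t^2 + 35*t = t*(t - 7)*(t - 1)*(t + 5)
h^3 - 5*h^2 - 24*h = h*(h - 8)*(h + 3)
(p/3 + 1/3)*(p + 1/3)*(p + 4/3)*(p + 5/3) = p^4/3 + 13*p^3/9 + 59*p^2/27 + 107*p/81 + 20/81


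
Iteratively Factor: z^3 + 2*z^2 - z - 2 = (z + 1)*(z^2 + z - 2) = (z + 1)*(z + 2)*(z - 1)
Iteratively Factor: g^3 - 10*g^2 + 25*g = (g - 5)*(g^2 - 5*g) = (g - 5)^2*(g)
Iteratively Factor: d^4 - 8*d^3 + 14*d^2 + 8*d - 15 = (d - 1)*(d^3 - 7*d^2 + 7*d + 15) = (d - 5)*(d - 1)*(d^2 - 2*d - 3) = (d - 5)*(d - 1)*(d + 1)*(d - 3)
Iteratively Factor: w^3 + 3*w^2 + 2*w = (w + 2)*(w^2 + w) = (w + 1)*(w + 2)*(w)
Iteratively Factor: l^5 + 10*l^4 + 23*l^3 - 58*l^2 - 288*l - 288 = (l + 2)*(l^4 + 8*l^3 + 7*l^2 - 72*l - 144) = (l + 2)*(l + 4)*(l^3 + 4*l^2 - 9*l - 36) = (l - 3)*(l + 2)*(l + 4)*(l^2 + 7*l + 12) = (l - 3)*(l + 2)*(l + 3)*(l + 4)*(l + 4)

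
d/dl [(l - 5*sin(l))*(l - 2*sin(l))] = -7*l*cos(l) + 2*l - 7*sin(l) + 10*sin(2*l)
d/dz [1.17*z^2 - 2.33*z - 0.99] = 2.34*z - 2.33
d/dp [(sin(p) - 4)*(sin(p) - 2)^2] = (sin(p) - 2)*(3*sin(p) - 10)*cos(p)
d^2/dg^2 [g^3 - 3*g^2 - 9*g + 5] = 6*g - 6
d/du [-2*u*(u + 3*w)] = -4*u - 6*w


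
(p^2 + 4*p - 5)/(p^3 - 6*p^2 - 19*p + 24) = (p + 5)/(p^2 - 5*p - 24)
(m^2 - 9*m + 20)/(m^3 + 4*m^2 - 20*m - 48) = (m - 5)/(m^2 + 8*m + 12)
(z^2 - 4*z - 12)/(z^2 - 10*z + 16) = (z^2 - 4*z - 12)/(z^2 - 10*z + 16)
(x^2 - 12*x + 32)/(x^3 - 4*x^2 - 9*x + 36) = (x - 8)/(x^2 - 9)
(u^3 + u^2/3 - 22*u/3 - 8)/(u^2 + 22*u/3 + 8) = (u^2 - u - 6)/(u + 6)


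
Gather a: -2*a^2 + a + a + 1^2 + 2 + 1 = -2*a^2 + 2*a + 4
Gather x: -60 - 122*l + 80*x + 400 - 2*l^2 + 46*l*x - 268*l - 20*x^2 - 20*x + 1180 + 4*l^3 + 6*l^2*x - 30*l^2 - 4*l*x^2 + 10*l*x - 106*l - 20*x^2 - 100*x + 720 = 4*l^3 - 32*l^2 - 496*l + x^2*(-4*l - 40) + x*(6*l^2 + 56*l - 40) + 2240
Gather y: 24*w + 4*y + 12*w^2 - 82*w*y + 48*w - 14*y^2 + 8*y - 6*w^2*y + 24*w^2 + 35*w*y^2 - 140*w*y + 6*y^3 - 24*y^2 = 36*w^2 + 72*w + 6*y^3 + y^2*(35*w - 38) + y*(-6*w^2 - 222*w + 12)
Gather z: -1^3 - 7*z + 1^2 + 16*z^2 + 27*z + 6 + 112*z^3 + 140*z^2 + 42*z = 112*z^3 + 156*z^2 + 62*z + 6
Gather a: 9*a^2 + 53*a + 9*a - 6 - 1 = 9*a^2 + 62*a - 7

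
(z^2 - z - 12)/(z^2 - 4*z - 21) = (z - 4)/(z - 7)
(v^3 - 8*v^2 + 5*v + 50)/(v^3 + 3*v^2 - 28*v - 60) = (v - 5)/(v + 6)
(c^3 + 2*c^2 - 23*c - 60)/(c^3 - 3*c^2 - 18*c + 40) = (c + 3)/(c - 2)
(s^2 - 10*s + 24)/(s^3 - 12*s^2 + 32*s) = (s - 6)/(s*(s - 8))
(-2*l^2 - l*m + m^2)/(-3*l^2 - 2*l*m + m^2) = (2*l - m)/(3*l - m)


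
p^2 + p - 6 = (p - 2)*(p + 3)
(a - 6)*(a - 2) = a^2 - 8*a + 12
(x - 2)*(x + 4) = x^2 + 2*x - 8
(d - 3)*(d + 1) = d^2 - 2*d - 3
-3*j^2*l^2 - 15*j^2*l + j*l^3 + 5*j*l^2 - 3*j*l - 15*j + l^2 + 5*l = (-3*j + l)*(l + 5)*(j*l + 1)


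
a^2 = a^2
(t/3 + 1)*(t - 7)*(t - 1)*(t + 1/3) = t^4/3 - 14*t^3/9 - 56*t^2/9 + 46*t/9 + 7/3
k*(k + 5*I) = k^2 + 5*I*k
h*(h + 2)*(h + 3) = h^3 + 5*h^2 + 6*h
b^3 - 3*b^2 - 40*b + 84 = (b - 7)*(b - 2)*(b + 6)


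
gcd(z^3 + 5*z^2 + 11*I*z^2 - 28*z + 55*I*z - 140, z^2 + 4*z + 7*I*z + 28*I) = z + 7*I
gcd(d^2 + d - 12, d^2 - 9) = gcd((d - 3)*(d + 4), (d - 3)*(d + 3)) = d - 3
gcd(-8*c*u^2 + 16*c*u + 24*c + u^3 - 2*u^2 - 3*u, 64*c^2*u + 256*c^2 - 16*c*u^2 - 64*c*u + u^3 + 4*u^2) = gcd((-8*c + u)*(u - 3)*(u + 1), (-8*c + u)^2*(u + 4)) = -8*c + u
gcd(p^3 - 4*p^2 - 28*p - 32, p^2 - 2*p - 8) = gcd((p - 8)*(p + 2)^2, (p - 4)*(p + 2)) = p + 2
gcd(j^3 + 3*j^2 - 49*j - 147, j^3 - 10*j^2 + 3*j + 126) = j^2 - 4*j - 21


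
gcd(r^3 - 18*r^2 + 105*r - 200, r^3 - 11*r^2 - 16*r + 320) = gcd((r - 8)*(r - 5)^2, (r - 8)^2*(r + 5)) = r - 8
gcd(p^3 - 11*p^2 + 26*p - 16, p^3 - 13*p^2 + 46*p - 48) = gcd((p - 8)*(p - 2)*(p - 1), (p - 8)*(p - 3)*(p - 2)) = p^2 - 10*p + 16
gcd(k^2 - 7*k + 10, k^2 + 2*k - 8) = k - 2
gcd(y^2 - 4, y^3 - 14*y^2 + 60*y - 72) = y - 2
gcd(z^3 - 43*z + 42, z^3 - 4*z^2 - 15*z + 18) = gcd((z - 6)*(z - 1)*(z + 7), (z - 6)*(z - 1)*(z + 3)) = z^2 - 7*z + 6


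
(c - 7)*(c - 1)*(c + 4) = c^3 - 4*c^2 - 25*c + 28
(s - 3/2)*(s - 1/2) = s^2 - 2*s + 3/4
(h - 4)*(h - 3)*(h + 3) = h^3 - 4*h^2 - 9*h + 36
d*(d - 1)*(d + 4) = d^3 + 3*d^2 - 4*d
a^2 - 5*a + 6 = (a - 3)*(a - 2)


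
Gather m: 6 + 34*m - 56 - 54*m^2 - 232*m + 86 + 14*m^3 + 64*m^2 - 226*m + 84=14*m^3 + 10*m^2 - 424*m + 120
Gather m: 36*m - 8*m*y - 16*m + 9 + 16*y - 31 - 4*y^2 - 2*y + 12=m*(20 - 8*y) - 4*y^2 + 14*y - 10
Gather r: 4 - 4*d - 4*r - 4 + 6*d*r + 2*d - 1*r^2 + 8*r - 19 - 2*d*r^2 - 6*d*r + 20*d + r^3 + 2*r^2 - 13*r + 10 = 18*d + r^3 + r^2*(1 - 2*d) - 9*r - 9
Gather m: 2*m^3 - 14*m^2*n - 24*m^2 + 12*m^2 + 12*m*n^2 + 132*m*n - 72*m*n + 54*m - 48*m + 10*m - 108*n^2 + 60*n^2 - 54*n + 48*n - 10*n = 2*m^3 + m^2*(-14*n - 12) + m*(12*n^2 + 60*n + 16) - 48*n^2 - 16*n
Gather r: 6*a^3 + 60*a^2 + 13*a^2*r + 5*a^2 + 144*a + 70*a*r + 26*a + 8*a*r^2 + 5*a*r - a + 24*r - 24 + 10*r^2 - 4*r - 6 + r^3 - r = 6*a^3 + 65*a^2 + 169*a + r^3 + r^2*(8*a + 10) + r*(13*a^2 + 75*a + 19) - 30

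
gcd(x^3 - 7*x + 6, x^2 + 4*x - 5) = x - 1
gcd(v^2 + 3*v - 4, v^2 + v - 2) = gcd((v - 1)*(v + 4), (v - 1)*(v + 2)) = v - 1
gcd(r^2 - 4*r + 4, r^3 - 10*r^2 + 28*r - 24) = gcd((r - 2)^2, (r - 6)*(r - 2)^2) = r^2 - 4*r + 4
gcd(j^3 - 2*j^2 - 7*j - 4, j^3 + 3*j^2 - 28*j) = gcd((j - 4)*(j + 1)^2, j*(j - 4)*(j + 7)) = j - 4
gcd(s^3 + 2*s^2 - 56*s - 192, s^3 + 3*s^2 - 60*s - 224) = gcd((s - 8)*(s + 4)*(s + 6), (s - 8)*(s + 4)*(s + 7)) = s^2 - 4*s - 32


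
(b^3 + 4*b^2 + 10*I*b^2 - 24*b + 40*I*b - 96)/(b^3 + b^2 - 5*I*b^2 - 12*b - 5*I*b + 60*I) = (b^2 + 10*I*b - 24)/(b^2 - b*(3 + 5*I) + 15*I)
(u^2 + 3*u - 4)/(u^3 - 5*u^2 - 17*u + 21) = (u + 4)/(u^2 - 4*u - 21)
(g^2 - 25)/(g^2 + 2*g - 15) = (g - 5)/(g - 3)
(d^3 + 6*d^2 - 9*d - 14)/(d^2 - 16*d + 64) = (d^3 + 6*d^2 - 9*d - 14)/(d^2 - 16*d + 64)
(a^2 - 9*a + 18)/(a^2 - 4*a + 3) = (a - 6)/(a - 1)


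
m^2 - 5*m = m*(m - 5)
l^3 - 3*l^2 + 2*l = l*(l - 2)*(l - 1)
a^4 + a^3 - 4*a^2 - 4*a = a*(a - 2)*(a + 1)*(a + 2)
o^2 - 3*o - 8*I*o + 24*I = (o - 3)*(o - 8*I)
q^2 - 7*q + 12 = (q - 4)*(q - 3)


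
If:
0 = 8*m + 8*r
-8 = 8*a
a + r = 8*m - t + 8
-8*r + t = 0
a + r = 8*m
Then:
No Solution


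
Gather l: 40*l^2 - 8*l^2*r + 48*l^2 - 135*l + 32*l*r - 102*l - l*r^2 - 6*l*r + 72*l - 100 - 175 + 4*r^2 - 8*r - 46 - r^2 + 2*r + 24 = l^2*(88 - 8*r) + l*(-r^2 + 26*r - 165) + 3*r^2 - 6*r - 297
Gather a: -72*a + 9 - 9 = -72*a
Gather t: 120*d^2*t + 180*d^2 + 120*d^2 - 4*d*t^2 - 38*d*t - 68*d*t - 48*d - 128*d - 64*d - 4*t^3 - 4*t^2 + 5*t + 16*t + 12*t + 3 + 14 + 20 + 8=300*d^2 - 240*d - 4*t^3 + t^2*(-4*d - 4) + t*(120*d^2 - 106*d + 33) + 45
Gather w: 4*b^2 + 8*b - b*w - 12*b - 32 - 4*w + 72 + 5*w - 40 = 4*b^2 - 4*b + w*(1 - b)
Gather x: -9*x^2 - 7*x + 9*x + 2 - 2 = -9*x^2 + 2*x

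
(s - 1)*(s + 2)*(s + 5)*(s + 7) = s^4 + 13*s^3 + 45*s^2 + 11*s - 70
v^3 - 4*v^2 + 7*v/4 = v*(v - 7/2)*(v - 1/2)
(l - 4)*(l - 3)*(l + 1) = l^3 - 6*l^2 + 5*l + 12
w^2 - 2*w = w*(w - 2)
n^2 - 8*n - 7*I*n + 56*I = (n - 8)*(n - 7*I)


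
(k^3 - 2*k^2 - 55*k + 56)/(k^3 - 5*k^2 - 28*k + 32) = (k + 7)/(k + 4)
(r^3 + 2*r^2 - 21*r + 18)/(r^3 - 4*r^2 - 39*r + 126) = (r - 1)/(r - 7)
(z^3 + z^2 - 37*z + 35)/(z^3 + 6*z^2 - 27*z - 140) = (z - 1)/(z + 4)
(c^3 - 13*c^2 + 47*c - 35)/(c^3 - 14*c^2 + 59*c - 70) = (c - 1)/(c - 2)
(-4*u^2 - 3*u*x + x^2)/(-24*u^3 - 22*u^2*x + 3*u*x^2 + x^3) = 1/(6*u + x)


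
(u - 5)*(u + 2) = u^2 - 3*u - 10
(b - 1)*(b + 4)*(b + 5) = b^3 + 8*b^2 + 11*b - 20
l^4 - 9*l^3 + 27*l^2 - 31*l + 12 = (l - 4)*(l - 3)*(l - 1)^2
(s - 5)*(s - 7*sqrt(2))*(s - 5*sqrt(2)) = s^3 - 12*sqrt(2)*s^2 - 5*s^2 + 70*s + 60*sqrt(2)*s - 350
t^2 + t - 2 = (t - 1)*(t + 2)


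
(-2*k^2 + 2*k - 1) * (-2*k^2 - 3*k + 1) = 4*k^4 + 2*k^3 - 6*k^2 + 5*k - 1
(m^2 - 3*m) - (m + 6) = m^2 - 4*m - 6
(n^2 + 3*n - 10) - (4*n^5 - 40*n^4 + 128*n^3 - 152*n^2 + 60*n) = -4*n^5 + 40*n^4 - 128*n^3 + 153*n^2 - 57*n - 10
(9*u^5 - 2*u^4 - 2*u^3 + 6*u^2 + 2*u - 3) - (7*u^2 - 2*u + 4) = 9*u^5 - 2*u^4 - 2*u^3 - u^2 + 4*u - 7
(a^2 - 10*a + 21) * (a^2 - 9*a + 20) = a^4 - 19*a^3 + 131*a^2 - 389*a + 420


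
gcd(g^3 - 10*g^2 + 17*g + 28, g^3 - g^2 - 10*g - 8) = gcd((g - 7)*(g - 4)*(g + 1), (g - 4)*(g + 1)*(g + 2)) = g^2 - 3*g - 4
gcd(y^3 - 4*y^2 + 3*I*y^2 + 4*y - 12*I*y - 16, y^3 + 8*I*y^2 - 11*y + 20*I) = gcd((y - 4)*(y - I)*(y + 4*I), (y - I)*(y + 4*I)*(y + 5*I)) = y^2 + 3*I*y + 4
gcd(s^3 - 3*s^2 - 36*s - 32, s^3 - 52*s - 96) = s - 8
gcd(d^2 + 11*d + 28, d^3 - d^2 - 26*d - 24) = d + 4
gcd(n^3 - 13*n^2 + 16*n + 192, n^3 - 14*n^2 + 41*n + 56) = n - 8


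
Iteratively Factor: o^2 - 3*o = (o - 3)*(o)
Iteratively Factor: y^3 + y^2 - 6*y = (y)*(y^2 + y - 6) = y*(y - 2)*(y + 3)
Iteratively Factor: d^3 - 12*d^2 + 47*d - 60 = (d - 5)*(d^2 - 7*d + 12) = (d - 5)*(d - 3)*(d - 4)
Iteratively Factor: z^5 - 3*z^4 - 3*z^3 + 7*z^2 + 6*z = (z)*(z^4 - 3*z^3 - 3*z^2 + 7*z + 6) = z*(z - 2)*(z^3 - z^2 - 5*z - 3) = z*(z - 2)*(z + 1)*(z^2 - 2*z - 3) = z*(z - 3)*(z - 2)*(z + 1)*(z + 1)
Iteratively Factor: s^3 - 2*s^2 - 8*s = (s - 4)*(s^2 + 2*s) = (s - 4)*(s + 2)*(s)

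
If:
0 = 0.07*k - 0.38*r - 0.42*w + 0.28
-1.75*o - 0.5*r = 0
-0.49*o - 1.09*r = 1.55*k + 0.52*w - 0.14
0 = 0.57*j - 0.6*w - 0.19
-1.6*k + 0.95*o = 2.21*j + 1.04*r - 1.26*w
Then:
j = -6.04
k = -2.18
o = -2.01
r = 7.02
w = -6.05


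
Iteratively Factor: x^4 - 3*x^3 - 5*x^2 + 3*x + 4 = (x + 1)*(x^3 - 4*x^2 - x + 4) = (x - 4)*(x + 1)*(x^2 - 1) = (x - 4)*(x - 1)*(x + 1)*(x + 1)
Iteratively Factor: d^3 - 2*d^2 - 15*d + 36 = (d + 4)*(d^2 - 6*d + 9) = (d - 3)*(d + 4)*(d - 3)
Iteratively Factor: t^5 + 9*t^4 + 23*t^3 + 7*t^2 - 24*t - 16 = (t + 1)*(t^4 + 8*t^3 + 15*t^2 - 8*t - 16) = (t + 1)^2*(t^3 + 7*t^2 + 8*t - 16) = (t + 1)^2*(t + 4)*(t^2 + 3*t - 4) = (t + 1)^2*(t + 4)^2*(t - 1)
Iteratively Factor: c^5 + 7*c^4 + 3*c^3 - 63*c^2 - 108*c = (c)*(c^4 + 7*c^3 + 3*c^2 - 63*c - 108) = c*(c - 3)*(c^3 + 10*c^2 + 33*c + 36) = c*(c - 3)*(c + 3)*(c^2 + 7*c + 12) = c*(c - 3)*(c + 3)*(c + 4)*(c + 3)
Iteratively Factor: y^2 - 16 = (y + 4)*(y - 4)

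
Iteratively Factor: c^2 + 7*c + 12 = (c + 3)*(c + 4)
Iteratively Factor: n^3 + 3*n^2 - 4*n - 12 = (n + 3)*(n^2 - 4) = (n + 2)*(n + 3)*(n - 2)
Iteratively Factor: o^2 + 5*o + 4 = (o + 1)*(o + 4)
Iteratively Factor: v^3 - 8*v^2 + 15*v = (v - 3)*(v^2 - 5*v) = (v - 5)*(v - 3)*(v)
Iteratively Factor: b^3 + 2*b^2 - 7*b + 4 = (b + 4)*(b^2 - 2*b + 1) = (b - 1)*(b + 4)*(b - 1)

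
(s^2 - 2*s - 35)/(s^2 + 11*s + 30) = (s - 7)/(s + 6)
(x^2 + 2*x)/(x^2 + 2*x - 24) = x*(x + 2)/(x^2 + 2*x - 24)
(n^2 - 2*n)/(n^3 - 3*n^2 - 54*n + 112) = n/(n^2 - n - 56)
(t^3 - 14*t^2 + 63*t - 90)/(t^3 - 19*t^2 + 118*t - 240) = (t - 3)/(t - 8)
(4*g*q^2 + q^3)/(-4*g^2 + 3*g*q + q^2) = q^2/(-g + q)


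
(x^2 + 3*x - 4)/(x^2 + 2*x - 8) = (x - 1)/(x - 2)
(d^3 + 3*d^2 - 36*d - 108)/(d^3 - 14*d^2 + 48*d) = (d^2 + 9*d + 18)/(d*(d - 8))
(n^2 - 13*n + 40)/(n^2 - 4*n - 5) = (n - 8)/(n + 1)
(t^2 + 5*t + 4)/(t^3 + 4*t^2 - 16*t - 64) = (t + 1)/(t^2 - 16)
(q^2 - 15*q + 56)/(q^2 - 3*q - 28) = (q - 8)/(q + 4)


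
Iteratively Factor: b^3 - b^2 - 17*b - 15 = (b + 1)*(b^2 - 2*b - 15) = (b - 5)*(b + 1)*(b + 3)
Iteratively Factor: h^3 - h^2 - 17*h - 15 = (h - 5)*(h^2 + 4*h + 3) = (h - 5)*(h + 1)*(h + 3)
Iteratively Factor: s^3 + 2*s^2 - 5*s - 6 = (s + 3)*(s^2 - s - 2) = (s - 2)*(s + 3)*(s + 1)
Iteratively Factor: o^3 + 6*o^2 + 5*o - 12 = (o + 4)*(o^2 + 2*o - 3) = (o - 1)*(o + 4)*(o + 3)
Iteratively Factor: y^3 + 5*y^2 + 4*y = (y + 4)*(y^2 + y) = (y + 1)*(y + 4)*(y)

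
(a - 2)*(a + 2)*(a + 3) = a^3 + 3*a^2 - 4*a - 12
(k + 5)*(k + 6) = k^2 + 11*k + 30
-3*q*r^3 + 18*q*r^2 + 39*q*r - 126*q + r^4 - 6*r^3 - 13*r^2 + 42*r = (-3*q + r)*(r - 7)*(r - 2)*(r + 3)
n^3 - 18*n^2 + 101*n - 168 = (n - 8)*(n - 7)*(n - 3)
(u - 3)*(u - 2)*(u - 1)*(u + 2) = u^4 - 4*u^3 - u^2 + 16*u - 12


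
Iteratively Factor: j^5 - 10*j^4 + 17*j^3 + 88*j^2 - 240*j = (j - 5)*(j^4 - 5*j^3 - 8*j^2 + 48*j) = (j - 5)*(j - 4)*(j^3 - j^2 - 12*j) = j*(j - 5)*(j - 4)*(j^2 - j - 12) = j*(j - 5)*(j - 4)*(j + 3)*(j - 4)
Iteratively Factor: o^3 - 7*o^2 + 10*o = (o)*(o^2 - 7*o + 10) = o*(o - 2)*(o - 5)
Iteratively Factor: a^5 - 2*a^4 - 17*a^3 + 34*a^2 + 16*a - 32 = (a - 1)*(a^4 - a^3 - 18*a^2 + 16*a + 32) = (a - 1)*(a + 1)*(a^3 - 2*a^2 - 16*a + 32) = (a - 4)*(a - 1)*(a + 1)*(a^2 + 2*a - 8) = (a - 4)*(a - 2)*(a - 1)*(a + 1)*(a + 4)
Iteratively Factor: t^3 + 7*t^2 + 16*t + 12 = (t + 2)*(t^2 + 5*t + 6) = (t + 2)*(t + 3)*(t + 2)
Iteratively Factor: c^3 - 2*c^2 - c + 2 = (c - 1)*(c^2 - c - 2) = (c - 2)*(c - 1)*(c + 1)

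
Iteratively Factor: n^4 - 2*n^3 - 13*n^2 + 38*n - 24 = (n - 3)*(n^3 + n^2 - 10*n + 8) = (n - 3)*(n - 2)*(n^2 + 3*n - 4) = (n - 3)*(n - 2)*(n - 1)*(n + 4)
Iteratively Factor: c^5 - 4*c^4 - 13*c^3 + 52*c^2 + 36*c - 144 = (c + 3)*(c^4 - 7*c^3 + 8*c^2 + 28*c - 48) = (c - 4)*(c + 3)*(c^3 - 3*c^2 - 4*c + 12) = (c - 4)*(c - 3)*(c + 3)*(c^2 - 4) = (c - 4)*(c - 3)*(c + 2)*(c + 3)*(c - 2)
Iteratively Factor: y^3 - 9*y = (y + 3)*(y^2 - 3*y) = y*(y + 3)*(y - 3)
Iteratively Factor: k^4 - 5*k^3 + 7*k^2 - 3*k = (k)*(k^3 - 5*k^2 + 7*k - 3) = k*(k - 3)*(k^2 - 2*k + 1) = k*(k - 3)*(k - 1)*(k - 1)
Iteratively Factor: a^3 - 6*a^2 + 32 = (a - 4)*(a^2 - 2*a - 8) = (a - 4)^2*(a + 2)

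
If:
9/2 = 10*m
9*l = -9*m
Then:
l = -9/20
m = 9/20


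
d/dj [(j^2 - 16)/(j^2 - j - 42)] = (-j^2 - 52*j - 16)/(j^4 - 2*j^3 - 83*j^2 + 84*j + 1764)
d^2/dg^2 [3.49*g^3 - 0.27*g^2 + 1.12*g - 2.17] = 20.94*g - 0.54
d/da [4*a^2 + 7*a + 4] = 8*a + 7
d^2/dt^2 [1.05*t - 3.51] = 0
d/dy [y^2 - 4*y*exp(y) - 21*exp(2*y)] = -4*y*exp(y) + 2*y - 42*exp(2*y) - 4*exp(y)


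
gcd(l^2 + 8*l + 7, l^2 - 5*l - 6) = l + 1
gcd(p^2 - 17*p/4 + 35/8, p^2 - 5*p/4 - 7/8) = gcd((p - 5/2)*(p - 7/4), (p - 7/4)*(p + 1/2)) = p - 7/4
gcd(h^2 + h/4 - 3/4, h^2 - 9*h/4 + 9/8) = h - 3/4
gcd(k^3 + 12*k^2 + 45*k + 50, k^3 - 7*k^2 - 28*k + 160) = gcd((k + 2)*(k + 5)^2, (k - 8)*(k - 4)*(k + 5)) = k + 5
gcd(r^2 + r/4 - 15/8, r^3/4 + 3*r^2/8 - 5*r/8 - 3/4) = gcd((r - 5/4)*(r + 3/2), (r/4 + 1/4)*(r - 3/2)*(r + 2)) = 1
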